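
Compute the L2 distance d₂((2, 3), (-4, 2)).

√(Σ(x_i - y_i)²) = √((2 - (-4))² + (3 - 2)²)
= √(6² + 1²) = √(36 + 1) = √37 ≈ 6.0828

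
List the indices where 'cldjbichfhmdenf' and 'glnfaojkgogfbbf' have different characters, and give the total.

Differing positions: 1, 3, 4, 5, 6, 7, 8, 9, 10, 11, 12, 13, 14. Hamming distance = 13.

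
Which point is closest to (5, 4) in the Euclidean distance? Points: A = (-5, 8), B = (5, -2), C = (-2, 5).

Distances: d(A) ≈ 10.7703, d(B) = 6, d(C) ≈ 7.0711. Nearest: B = (5, -2) with distance 6.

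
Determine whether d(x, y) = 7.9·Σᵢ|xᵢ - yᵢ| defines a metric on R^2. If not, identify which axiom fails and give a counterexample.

Yes. The L1 (Manhattan) norm induces a metric on R^2, and multiplying a metric by a positive constant 7.9 > 0 preserves all four axioms: non-negativity (7.9·||x-y|| ≥ 0), identity (7.9·||x-y|| = 0 ⟺ ||x-y|| = 0 ⟺ x = y), symmetry (||x-y|| = ||y-x||), and the triangle inequality (7.9·||x-z|| ≤ 7.9·||x-y|| + 7.9·||y-z||). So d is a metric.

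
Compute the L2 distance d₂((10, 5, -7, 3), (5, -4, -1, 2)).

√(Σ(x_i - y_i)²) = √((10 - 5)² + (5 - (-4))² + (-7 - (-1))² + (3 - 2)²)
= √(5² + 9² + (-6)² + 1²) = √(25 + 81 + 36 + 1) = √143 ≈ 11.9583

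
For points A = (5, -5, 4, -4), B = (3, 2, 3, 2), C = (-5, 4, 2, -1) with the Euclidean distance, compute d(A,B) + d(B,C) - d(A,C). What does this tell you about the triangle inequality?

d(A,B) = √(2² + 7² + 1² + 6²) = √90 ≈ 9.4868, d(B,C) = √(8² + 2² + 1² + 3²) = √78 ≈ 8.8318, d(A,C) = √(10² + 9² + 2² + 3²) = √194 ≈ 13.9284.
d(A,B) + d(B,C) - d(A,C) = 9.4868 + 8.8318 - 13.9284 = 18.3186 - 13.9284 = 4.3902 (to 4 decimal places). This is ≥ 0, so the triangle inequality holds for these points.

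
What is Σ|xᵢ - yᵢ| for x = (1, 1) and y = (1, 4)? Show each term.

Σ|x_i - y_i| = |1 - 1| + |1 - 4| = 0 + 3 = 3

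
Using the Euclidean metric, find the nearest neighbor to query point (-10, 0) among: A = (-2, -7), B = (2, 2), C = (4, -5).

Distances: d(A) ≈ 10.6301, d(B) ≈ 12.1655, d(C) ≈ 14.8661. Nearest: A = (-2, -7) with distance 10.6301.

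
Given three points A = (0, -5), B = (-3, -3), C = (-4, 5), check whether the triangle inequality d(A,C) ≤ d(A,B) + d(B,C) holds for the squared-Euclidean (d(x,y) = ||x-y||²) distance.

d(A,B) = 3² + 2² = 13, d(B,C) = 1² + 8² = 65, d(A,C) = 4² + 10² = 116.
d(A,C) = 116 > 13 + 65 = 78. Triangle inequality is VIOLATED. (Squared-Euclidean is not a metric — this is a counterexample.)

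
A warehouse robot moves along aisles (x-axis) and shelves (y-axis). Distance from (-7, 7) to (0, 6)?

Σ|x_i - y_i| = |-7 - 0| + |7 - 6| = 7 + 1 = 8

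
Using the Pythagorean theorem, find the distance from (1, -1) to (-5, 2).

√(Σ(x_i - y_i)²) = √((1 - (-5))² + (-1 - 2)²)
= √(6² + (-3)²) = √(36 + 9) = √45 ≈ 6.7082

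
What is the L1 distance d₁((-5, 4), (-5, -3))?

Σ|x_i - y_i| = |-5 - (-5)| + |4 - (-3)| = 0 + 7 = 7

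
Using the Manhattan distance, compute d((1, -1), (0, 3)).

Σ|x_i - y_i| = |1 - 0| + |-1 - 3| = 1 + 4 = 5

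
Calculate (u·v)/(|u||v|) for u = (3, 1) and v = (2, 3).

With u = (3, 1), v = (2, 3):
u·v = 3·2 + 1·3 = 6 + 3 = 9.
|u| = √(3² + 1²) = √10, |v| = √(2² + 3²) = √13, so |u||v| = √(10·13) = √130.
cos θ = (u·v)/(|u||v|) = 9/√130 ≈ 0.7894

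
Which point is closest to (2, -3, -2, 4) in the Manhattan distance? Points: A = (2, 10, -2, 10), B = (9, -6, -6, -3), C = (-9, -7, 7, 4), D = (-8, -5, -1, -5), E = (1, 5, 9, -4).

Distances: d(A) = 19, d(B) = 21, d(C) = 24, d(D) = 22, d(E) = 28. Nearest: A = (2, 10, -2, 10) with distance 19.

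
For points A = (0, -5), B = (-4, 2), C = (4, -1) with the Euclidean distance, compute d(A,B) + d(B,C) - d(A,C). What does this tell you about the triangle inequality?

d(A,B) = √(4² + 7²) = √65 ≈ 8.0623, d(B,C) = √(8² + 3²) = √73 ≈ 8.544, d(A,C) = √(4² + 4²) = √32 ≈ 5.6569.
d(A,B) + d(B,C) - d(A,C) = 8.0623 + 8.544 - 5.6569 = 16.6063 - 5.6569 = 10.9494 (to 4 decimal places). This is ≥ 0, so the triangle inequality holds for these points.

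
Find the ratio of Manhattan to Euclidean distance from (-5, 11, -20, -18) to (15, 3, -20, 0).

L1 = |-5 - 15| + |11 - 3| + |-20 - (-20)| + |-18 - 0| = 20 + 8 + 0 + 18 = 46
L2 = √(20² + 8² + 0² + 18²) = √788 ≈ 28.0713
L1 ≥ L2 always (equality iff movement is along one axis); L1 > L2 here.
Ratio L1/L2 = 46/√788 ≈ 1.6387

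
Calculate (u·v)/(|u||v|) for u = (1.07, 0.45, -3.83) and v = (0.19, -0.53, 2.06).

With u = (1.07, 0.45, -3.83), v = (0.19, -0.53, 2.06):
u·v = 1.07·0.19 + 0.45·(-0.53) + (-3.83)·2.06 = 0.2033 + (-0.2385) + (-7.8898) = -7.925.
|u| = √(1.07² + 0.45² + (-3.83)²) = √(1.1449 + 0.2025 + 14.6689) = √16.0163, |v| = √(0.19² + (-0.53)² + 2.06²) = √(0.0361 + 0.2809 + 4.2436) = √4.5606.
cos θ = (u·v)/(|u||v|) = -7.925/(√16.0163·√4.5606) ≈ -0.9273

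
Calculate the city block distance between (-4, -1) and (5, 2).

Σ|x_i - y_i| = |-4 - 5| + |-1 - 2| = 9 + 3 = 12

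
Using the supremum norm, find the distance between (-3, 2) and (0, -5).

max(|x_i - y_i|) = max(|-3 - 0|, |2 - (-5)|) = max(3, 7) = 7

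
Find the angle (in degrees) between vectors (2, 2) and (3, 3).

With u = (2, 2), v = (3, 3):
u·v = 2·3 + 2·3 = 6 + 6 = 12.
|u| = √(2² + 2²) = √8, |v| = √(3² + 3²) = √18, so |u||v| = √(8·18) = √144 = 12.
cos θ = (u·v)/(|u||v|) = 12/12 = 1 (the vectors are parallel, pointing the same way)
θ = arccos(1) = 0°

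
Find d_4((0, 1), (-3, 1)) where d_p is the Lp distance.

(Σ|x_i - y_i|^4)^(1/4) = (|0 - (-3)|^4 + |1 - 1|^4)^(1/4)
= (3^4 + 0^4)^(1/4) = (81 + 0)^(1/4) = (81)^(1/4) = 3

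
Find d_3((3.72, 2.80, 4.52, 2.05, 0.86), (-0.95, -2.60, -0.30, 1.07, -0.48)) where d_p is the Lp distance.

(Σ|x_i - y_i|^3)^(1/3) = (|3.72 - (-0.95)|^3 + |2.8 - (-2.6)|^3 + |4.52 - (-0.3)|^3 + |2.05 - 1.07|^3 + |0.86 - (-0.48)|^3)^(1/3)
= (4.67^3 + 5.4^3 + 4.82^3 + 0.98^3 + 1.34^3)^(1/3) ≈ (101.8476 + 157.464 + 111.9802 + 0.9412 + 2.4061)^(1/3) = (374.6391)^(1/3) ≈ 7.2089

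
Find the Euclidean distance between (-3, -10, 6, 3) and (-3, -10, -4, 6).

√(Σ(x_i - y_i)²) = √((-3 - (-3))² + (-10 - (-10))² + (6 - (-4))² + (3 - 6)²)
= √(0² + 0² + 10² + (-3)²) = √(0 + 0 + 100 + 9) = √109 ≈ 10.4403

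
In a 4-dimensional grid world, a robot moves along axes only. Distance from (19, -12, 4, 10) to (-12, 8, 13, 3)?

Σ|x_i - y_i| = |19 - (-12)| + |-12 - 8| + |4 - 13| + |10 - 3| = 31 + 20 + 9 + 7 = 67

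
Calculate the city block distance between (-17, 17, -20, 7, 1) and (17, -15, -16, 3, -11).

Σ|x_i - y_i| = |-17 - 17| + |17 - (-15)| + |-20 - (-16)| + |7 - 3| + |1 - (-11)| = 34 + 32 + 4 + 4 + 12 = 86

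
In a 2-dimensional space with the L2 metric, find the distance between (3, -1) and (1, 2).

(Σ|x_i - y_i|^2)^(1/2) = (|3 - 1|^2 + |-1 - 2|^2)^(1/2)
= (2^2 + 3^2)^(1/2) = (4 + 9)^(1/2) = (13)^(1/2) ≈ 3.6056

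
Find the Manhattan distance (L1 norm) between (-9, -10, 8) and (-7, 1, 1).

Σ|x_i - y_i| = |-9 - (-7)| + |-10 - 1| + |8 - 1| = 2 + 11 + 7 = 20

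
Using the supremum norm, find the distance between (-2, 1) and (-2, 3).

max(|x_i - y_i|) = max(|-2 - (-2)|, |1 - 3|) = max(0, 2) = 2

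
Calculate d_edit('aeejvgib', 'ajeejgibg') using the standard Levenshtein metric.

Let D[i][j] be the edit distance between the first i characters of 'aeejvgib' and the first j characters of 'ajeejgibg', with D[i][0] = i, D[0][j] = j, and D[i][j] = D[i-1][j-1] if the characters match, else 1 + min(D[i-1][j], D[i][j-1], D[i-1][j-1]). Filling the table (rows: prefixes of 'aeejvgib', columns: prefixes of 'ajeejgibg'):
     ε  a  j  e  e  j  g  i  b  g
  ε  0  1  2  3  4  5  6  7  8  9
  a  1  0  1  2  3  4  5  6  7  8
  e  2  1  1  1  2  3  4  5  6  7
  e  3  2  2  1  1  2  3  4  5  6
  j  4  3  2  2  2  1  2  3  4  5
  v  5  4  3  3  3  2  2  3  4  5
  g  6  5  4  4  4  3  2  3  4  4
  i  7  6  5  5  5  4  3  2  3  4
  b  8  7  6  6  6  5  4  3  2  3
The bottom-right entry gives D[8][9] = 3, so no sequence of fewer than 3 edits works. Backtracking through the table gives one optimal edit sequence (3 edits):
  aeejvgib → ajeejvgib (ins j @2)
  ajeejvgib → ajeejgib (del v @6)
  ajeejgib → ajeejgibg (ins g @9)
Edit distance = 3.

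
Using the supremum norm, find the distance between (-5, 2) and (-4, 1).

max(|x_i - y_i|) = max(|-5 - (-4)|, |2 - 1|) = max(1, 1) = 1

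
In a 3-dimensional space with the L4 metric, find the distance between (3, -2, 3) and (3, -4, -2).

(Σ|x_i - y_i|^4)^(1/4) = (|3 - 3|^4 + |-2 - (-4)|^4 + |3 - (-2)|^4)^(1/4)
= (0^4 + 2^4 + 5^4)^(1/4) = (0 + 16 + 625)^(1/4) = (641)^(1/4) ≈ 5.0317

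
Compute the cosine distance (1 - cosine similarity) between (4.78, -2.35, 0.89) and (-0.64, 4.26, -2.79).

With u = (4.78, -2.35, 0.89), v = (-0.64, 4.26, -2.79):
u·v = 4.78·(-0.64) + (-2.35)·4.26 + 0.89·(-2.79) = (-3.0592) + (-10.011) + (-2.4831) = -15.5533.
|u| = √(4.78² + (-2.35)² + 0.89²) = √(22.8484 + 5.5225 + 0.7921) = √29.163, |v| = √((-0.64)² + 4.26² + (-2.79)²) = √(0.4096 + 18.1476 + 7.7841) = √26.3413.
cos θ = (u·v)/(|u||v|) = -15.5533/(√29.163·√26.3413) ≈ -0.5612
Cosine distance = 1 - cos θ ≈ 1 - (-0.5612) = 1.5612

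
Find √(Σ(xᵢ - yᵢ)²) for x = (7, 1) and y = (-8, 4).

√(Σ(x_i - y_i)²) = √((7 - (-8))² + (1 - 4)²)
= √(15² + (-3)²) = √(225 + 9) = √234 ≈ 15.2971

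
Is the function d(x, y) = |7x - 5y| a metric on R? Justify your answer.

No. d fails symmetry: d(2, 1) = |7·2 - 5·1| = |9| = 9, but d(1, 2) = |7·1 - 5·2| = |-3| = 3. Since 9 ≠ 3, d(x,y) ≠ d(y,x) in general.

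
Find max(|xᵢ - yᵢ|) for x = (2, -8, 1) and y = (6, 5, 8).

max(|x_i - y_i|) = max(|2 - 6|, |-8 - 5|, |1 - 8|) = max(4, 13, 7) = 13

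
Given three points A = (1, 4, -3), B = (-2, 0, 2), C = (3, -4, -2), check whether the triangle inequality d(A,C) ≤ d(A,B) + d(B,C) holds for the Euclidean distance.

d(A,B) = √(3² + 4² + 5²) = √50 ≈ 7.0711, d(B,C) = √(5² + 4² + 4²) = √57 ≈ 7.5498, d(A,C) = √(2² + 8² + 1²) = √69 ≈ 8.3066.
d(A,C) ≈ 8.3066 ≤ 7.0711 + 7.5498 = 14.6209. Triangle inequality is satisfied.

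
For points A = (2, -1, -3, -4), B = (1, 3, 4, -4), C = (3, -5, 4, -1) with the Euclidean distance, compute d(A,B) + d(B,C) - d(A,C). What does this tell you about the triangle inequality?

d(A,B) = √(1² + 4² + 7² + 0²) = √66 ≈ 8.124, d(B,C) = √(2² + 8² + 0² + 3²) = √77 ≈ 8.775, d(A,C) = √(1² + 4² + 7² + 3²) = √75 ≈ 8.6603.
d(A,B) + d(B,C) - d(A,C) = 8.124 + 8.775 - 8.6603 = 16.899 - 8.6603 = 8.2387 (to 4 decimal places). This is ≥ 0, so the triangle inequality holds for these points.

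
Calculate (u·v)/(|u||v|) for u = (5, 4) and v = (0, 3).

With u = (5, 4), v = (0, 3):
u·v = 5·0 + 4·3 = 0 + 12 = 12.
|u| = √(5² + 4²) = √41, |v| = √(0² + 3²) = √9, so |u||v| = √(41·9) = √369.
cos θ = (u·v)/(|u||v|) = 12/√369 ≈ 0.6247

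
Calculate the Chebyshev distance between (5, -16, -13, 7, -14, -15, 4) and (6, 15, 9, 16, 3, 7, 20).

max(|x_i - y_i|) = max(|5 - 6|, |-16 - 15|, |-13 - 9|, |7 - 16|, |-14 - 3|, |-15 - 7|, |4 - 20|) = max(1, 31, 22, 9, 17, 22, 16) = 31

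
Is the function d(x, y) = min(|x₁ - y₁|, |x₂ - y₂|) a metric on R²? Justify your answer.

No. d fails identity of indiscernibles: take x = (4, 0) and y = (4, 1). Then d(x,y) = min(|4 - 4|, |0 - 1|) = min(0, 1) = 0, yet x ≠ y.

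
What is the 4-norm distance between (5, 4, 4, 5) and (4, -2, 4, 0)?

(Σ|x_i - y_i|^4)^(1/4) = (|5 - 4|^4 + |4 - (-2)|^4 + |4 - 4|^4 + |5 - 0|^4)^(1/4)
= (1^4 + 6^4 + 0^4 + 5^4)^(1/4) = (1 + 1296 + 0 + 625)^(1/4) = (1922)^(1/4) ≈ 6.6212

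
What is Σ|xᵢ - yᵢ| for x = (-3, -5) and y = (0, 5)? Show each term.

Σ|x_i - y_i| = |-3 - 0| + |-5 - 5| = 3 + 10 = 13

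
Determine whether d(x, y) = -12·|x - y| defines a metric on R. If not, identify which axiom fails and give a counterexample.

No. With c = -12 < 0, d fails non-negativity: d(7, 9) = -12·|7 - 9| = -12·2 = -24 < 0.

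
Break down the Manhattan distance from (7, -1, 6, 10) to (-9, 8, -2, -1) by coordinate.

Σ|x_i - y_i| = |7 - (-9)| + |-1 - 8| + |6 - (-2)| + |10 - (-1)| = 16 + 9 + 8 + 11 = 44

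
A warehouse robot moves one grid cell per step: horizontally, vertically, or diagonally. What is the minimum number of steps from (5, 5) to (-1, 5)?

max(|x_i - y_i|) = max(|5 - (-1)|, |5 - 5|) = max(6, 0) = 6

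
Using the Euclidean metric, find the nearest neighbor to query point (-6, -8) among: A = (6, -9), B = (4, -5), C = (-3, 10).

Distances: d(A) ≈ 12.0416, d(B) ≈ 10.4403, d(C) ≈ 18.2483. Nearest: B = (4, -5) with distance 10.4403.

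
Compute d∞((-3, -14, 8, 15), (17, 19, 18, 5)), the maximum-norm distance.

max(|x_i - y_i|) = max(|-3 - 17|, |-14 - 19|, |8 - 18|, |15 - 5|) = max(20, 33, 10, 10) = 33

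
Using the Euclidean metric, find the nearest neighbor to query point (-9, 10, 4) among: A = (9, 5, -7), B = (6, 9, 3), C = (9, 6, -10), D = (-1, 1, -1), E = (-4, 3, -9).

Distances: d(A) ≈ 21.6795, d(B) ≈ 15.0665, d(C) ≈ 23.1517, d(D) ≈ 13.0384, d(E) ≈ 15.5885. Nearest: D = (-1, 1, -1) with distance 13.0384.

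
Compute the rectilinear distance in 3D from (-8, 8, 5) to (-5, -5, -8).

Σ|x_i - y_i| = |-8 - (-5)| + |8 - (-5)| + |5 - (-8)| = 3 + 13 + 13 = 29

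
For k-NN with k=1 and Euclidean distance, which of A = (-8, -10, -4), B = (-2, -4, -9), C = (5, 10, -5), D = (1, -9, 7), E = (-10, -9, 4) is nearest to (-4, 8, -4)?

Distances: d(A) ≈ 18.4391, d(B) ≈ 13.1529, d(C) ≈ 9.2736, d(D) ≈ 20.8567, d(E) ≈ 19.7231. Nearest: C = (5, 10, -5) with distance 9.2736.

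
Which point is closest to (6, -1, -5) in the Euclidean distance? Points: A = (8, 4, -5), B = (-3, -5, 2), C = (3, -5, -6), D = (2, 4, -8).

Distances: d(A) ≈ 5.3852, d(B) ≈ 12.083, d(C) ≈ 5.099, d(D) ≈ 7.0711. Nearest: C = (3, -5, -6) with distance 5.099.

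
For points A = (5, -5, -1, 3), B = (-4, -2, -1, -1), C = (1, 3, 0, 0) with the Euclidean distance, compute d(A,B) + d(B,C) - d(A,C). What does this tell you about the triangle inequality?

d(A,B) = √(9² + 3² + 0² + 4²) = √106 ≈ 10.2956, d(B,C) = √(5² + 5² + 1² + 1²) = √52 ≈ 7.2111, d(A,C) = √(4² + 8² + 1² + 3²) = √90 ≈ 9.4868.
d(A,B) + d(B,C) - d(A,C) = 10.2956 + 7.2111 - 9.4868 = 17.5067 - 9.4868 = 8.0199 (to 4 decimal places). This is ≥ 0, so the triangle inequality holds for these points.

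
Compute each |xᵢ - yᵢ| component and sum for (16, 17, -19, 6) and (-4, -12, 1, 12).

Σ|x_i - y_i| = |16 - (-4)| + |17 - (-12)| + |-19 - 1| + |6 - 12| = 20 + 29 + 20 + 6 = 75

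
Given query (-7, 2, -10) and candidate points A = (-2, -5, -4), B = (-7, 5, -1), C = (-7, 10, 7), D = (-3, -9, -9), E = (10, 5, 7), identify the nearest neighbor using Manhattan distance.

Distances: d(A) = 18, d(B) = 12, d(C) = 25, d(D) = 16, d(E) = 37. Nearest: B = (-7, 5, -1) with distance 12.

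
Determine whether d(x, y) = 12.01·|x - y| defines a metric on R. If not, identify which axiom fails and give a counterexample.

Yes. Since |x - y| is a metric on R and 12.01 > 0, the positive scalar multiple 12.01·|x - y| is also a metric: scaling by a positive constant preserves non-negativity, identity (d=0 ⟺ |x-y|=0 ⟺ x=y), symmetry, and the triangle inequality.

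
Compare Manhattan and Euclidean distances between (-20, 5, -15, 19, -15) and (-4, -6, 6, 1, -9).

L1 = |-20 - (-4)| + |5 - (-6)| + |-15 - 6| + |19 - 1| + |-15 - (-9)| = 16 + 11 + 21 + 18 + 6 = 72
L2 = √(16² + 11² + 21² + 18² + 6²) = √1178 ≈ 34.322
L1 ≥ L2 always (equality iff movement is along one axis); L1 > L2 here.
Ratio L1/L2 = 72/√1178 ≈ 2.0978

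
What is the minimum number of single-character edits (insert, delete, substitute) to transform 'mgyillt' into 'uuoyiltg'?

Let D[i][j] be the edit distance between the first i characters of 'mgyillt' and the first j characters of 'uuoyiltg', with D[i][0] = i, D[0][j] = j, and D[i][j] = D[i-1][j-1] if the characters match, else 1 + min(D[i-1][j], D[i][j-1], D[i-1][j-1]). Filling the table (rows: prefixes of 'mgyillt', columns: prefixes of 'uuoyiltg'):
     ε  u  u  o  y  i  l  t  g
  ε  0  1  2  3  4  5  6  7  8
  m  1  1  2  3  4  5  6  7  8
  g  2  2  2  3  4  5  6  7  7
  y  3  3  3  3  3  4  5  6  7
  i  4  4  4  4  4  3  4  5  6
  l  5  5  5  5  5  4  3  4  5
  l  6  6  6  6  6  5  4  4  5
  t  7  7  7  7  7  6  5  4  5
The bottom-right entry gives D[7][8] = 5, so no sequence of fewer than 5 edits works. Backtracking through the table gives one optimal edit sequence (5 edits):
  mgyillt → umgyillt (ins u @1)
  umgyillt → uugyillt (sub m→u @2)
  uugyillt → uuoyillt (sub g→o @3)
  uuoyillt → uuoyiltt (sub l→t @7)
  uuoyiltt → uuoyiltg (sub t→g @8)
Edit distance = 5.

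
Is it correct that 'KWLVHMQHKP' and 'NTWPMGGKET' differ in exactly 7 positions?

Differing positions: 1, 2, 3, 4, 5, 6, 7, 8, 9, 10. Hamming distance = 10, so the claim that d_H = 7 is false.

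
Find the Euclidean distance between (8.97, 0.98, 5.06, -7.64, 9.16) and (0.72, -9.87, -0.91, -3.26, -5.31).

√(Σ(x_i - y_i)²) = √((8.97 - 0.72)² + (0.98 - (-9.87))² + (5.06 - (-0.91))² + (-7.64 - (-3.26))² + (9.16 - (-5.31))²)
= √(8.25² + 10.85² + 5.97² + (-4.38)² + 14.47²) = √(68.0625 + 117.7225 + 35.6409 + 19.1844 + 209.3809) = √449.9912 ≈ 21.213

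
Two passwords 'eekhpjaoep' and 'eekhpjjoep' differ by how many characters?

Differing positions: 7. Hamming distance = 1.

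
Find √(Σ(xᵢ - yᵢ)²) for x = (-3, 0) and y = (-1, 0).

√(Σ(x_i - y_i)²) = √((-3 - (-1))² + (0 - 0)²)
= √((-2)² + 0²) = √(4 + 0) = √4 = 2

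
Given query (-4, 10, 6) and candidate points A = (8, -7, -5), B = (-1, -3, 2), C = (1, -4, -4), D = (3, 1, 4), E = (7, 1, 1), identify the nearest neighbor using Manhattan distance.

Distances: d(A) = 40, d(B) = 20, d(C) = 29, d(D) = 18, d(E) = 25. Nearest: D = (3, 1, 4) with distance 18.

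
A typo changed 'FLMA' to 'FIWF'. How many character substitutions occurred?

Differing positions: 2, 3, 4. Hamming distance = 3.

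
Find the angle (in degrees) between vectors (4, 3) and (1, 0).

With u = (4, 3), v = (1, 0):
u·v = 4·1 + 3·0 = 4 + 0 = 4.
|u| = √(4² + 3²) = √25, |v| = √(1² + 0²) = √1, so |u||v| = √(25·1) = √25 = 5.
cos θ = (u·v)/(|u||v|) = 4/5 = 0.8
θ = arccos(0.8) ≈ 36.87°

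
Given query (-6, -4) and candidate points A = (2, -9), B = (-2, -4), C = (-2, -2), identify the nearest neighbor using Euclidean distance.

Distances: d(A) ≈ 9.434, d(B) = 4, d(C) ≈ 4.4721. Nearest: B = (-2, -4) with distance 4.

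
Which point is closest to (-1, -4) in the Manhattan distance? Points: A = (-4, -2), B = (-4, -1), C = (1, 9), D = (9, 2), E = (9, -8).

Distances: d(A) = 5, d(B) = 6, d(C) = 15, d(D) = 16, d(E) = 14. Nearest: A = (-4, -2) with distance 5.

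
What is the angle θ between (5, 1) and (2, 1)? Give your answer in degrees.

With u = (5, 1), v = (2, 1):
u·v = 5·2 + 1·1 = 10 + 1 = 11.
|u| = √(5² + 1²) = √26, |v| = √(2² + 1²) = √5, so |u||v| = √(26·5) = √130.
cos θ = (u·v)/(|u||v|) = 11/√130 ≈ 0.964764
θ = arccos(0.964764) ≈ 15.26°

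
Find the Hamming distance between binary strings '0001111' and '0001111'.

Differing positions: none. Hamming distance = 0.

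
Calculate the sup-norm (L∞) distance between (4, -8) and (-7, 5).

max(|x_i - y_i|) = max(|4 - (-7)|, |-8 - 5|) = max(11, 13) = 13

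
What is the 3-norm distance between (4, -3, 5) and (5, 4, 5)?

(Σ|x_i - y_i|^3)^(1/3) = (|4 - 5|^3 + |-3 - 4|^3 + |5 - 5|^3)^(1/3)
= (1^3 + 7^3 + 0^3)^(1/3) = (1 + 343 + 0)^(1/3) = (344)^(1/3) ≈ 7.0068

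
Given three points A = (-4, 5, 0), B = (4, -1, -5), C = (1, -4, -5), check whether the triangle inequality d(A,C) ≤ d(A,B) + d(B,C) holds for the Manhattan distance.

d(A,B) = 8 + 6 + 5 = 19, d(B,C) = 3 + 3 + 0 = 6, d(A,C) = 5 + 9 + 5 = 19.
d(A,C) = 19 ≤ 19 + 6 = 25. Triangle inequality is satisfied.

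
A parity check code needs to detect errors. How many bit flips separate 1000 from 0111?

Differing positions: 1, 2, 3, 4. Hamming distance = 4.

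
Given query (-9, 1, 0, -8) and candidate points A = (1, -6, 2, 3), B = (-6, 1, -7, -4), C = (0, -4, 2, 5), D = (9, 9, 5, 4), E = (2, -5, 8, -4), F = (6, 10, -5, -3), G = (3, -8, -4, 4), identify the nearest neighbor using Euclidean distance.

Distances: d(A) ≈ 16.5529, d(B) ≈ 8.6023, d(C) ≈ 16.7033, d(D) ≈ 23.6008, d(E) ≈ 15.3948, d(F) ≈ 18.868, d(G) ≈ 19.6214. Nearest: B = (-6, 1, -7, -4) with distance 8.6023.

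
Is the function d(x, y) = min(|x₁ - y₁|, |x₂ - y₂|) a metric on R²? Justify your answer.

No. d fails identity of indiscernibles: take x = (5, 0) and y = (5, 4). Then d(x,y) = min(|5 - 5|, |0 - 4|) = min(0, 4) = 0, yet x ≠ y.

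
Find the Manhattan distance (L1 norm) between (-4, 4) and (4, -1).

Σ|x_i - y_i| = |-4 - 4| + |4 - (-1)| = 8 + 5 = 13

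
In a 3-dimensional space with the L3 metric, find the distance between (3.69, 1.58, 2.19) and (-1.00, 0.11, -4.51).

(Σ|x_i - y_i|^3)^(1/3) = (|3.69 - (-1)|^3 + |1.58 - 0.11|^3 + |2.19 - (-4.51)|^3)^(1/3)
= (4.69^3 + 1.47^3 + 6.7^3)^(1/3) ≈ (103.1617 + 3.1765 + 300.763)^(1/3) = (407.1012)^(1/3) ≈ 7.4114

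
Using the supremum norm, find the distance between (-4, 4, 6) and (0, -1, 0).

max(|x_i - y_i|) = max(|-4 - 0|, |4 - (-1)|, |6 - 0|) = max(4, 5, 6) = 6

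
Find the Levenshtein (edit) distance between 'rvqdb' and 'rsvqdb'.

Let D[i][j] be the edit distance between the first i characters of 'rvqdb' and the first j characters of 'rsvqdb', with D[i][0] = i, D[0][j] = j, and D[i][j] = D[i-1][j-1] if the characters match, else 1 + min(D[i-1][j], D[i][j-1], D[i-1][j-1]). Filling the table (rows: prefixes of 'rvqdb', columns: prefixes of 'rsvqdb'):
     ε  r  s  v  q  d  b
  ε  0  1  2  3  4  5  6
  r  1  0  1  2  3  4  5
  v  2  1  1  1  2  3  4
  q  3  2  2  2  1  2  3
  d  4  3  3  3  2  1  2
  b  5  4  4  4  3  2  1
The bottom-right entry gives D[5][6] = 1, so no sequence of fewer than 1 edit works. Backtracking through the table gives one optimal edit sequence (1 edit):
  rvqdb → rsvqdb (ins s @2)
Edit distance = 1.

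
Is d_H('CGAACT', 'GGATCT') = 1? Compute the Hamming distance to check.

Differing positions: 1, 4. Hamming distance = 2, so the claim that d_H = 1 is false.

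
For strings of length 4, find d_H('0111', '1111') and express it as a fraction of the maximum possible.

Differing positions: 1. Hamming distance = 1. The maximum possible Hamming distance for length-4 strings is 4, so d_H/4 = 1/4 = 0.25.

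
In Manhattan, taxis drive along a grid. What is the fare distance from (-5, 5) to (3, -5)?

Σ|x_i - y_i| = |-5 - 3| + |5 - (-5)| = 8 + 10 = 18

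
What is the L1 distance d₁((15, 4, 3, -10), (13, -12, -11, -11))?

Σ|x_i - y_i| = |15 - 13| + |4 - (-12)| + |3 - (-11)| + |-10 - (-11)| = 2 + 16 + 14 + 1 = 33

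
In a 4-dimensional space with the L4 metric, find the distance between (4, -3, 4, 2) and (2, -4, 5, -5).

(Σ|x_i - y_i|^4)^(1/4) = (|4 - 2|^4 + |-3 - (-4)|^4 + |4 - 5|^4 + |2 - (-5)|^4)^(1/4)
= (2^4 + 1^4 + 1^4 + 7^4)^(1/4) = (16 + 1 + 1 + 2401)^(1/4) = (2419)^(1/4) ≈ 7.0131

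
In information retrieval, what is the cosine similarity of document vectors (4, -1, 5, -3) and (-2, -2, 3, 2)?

With u = (4, -1, 5, -3), v = (-2, -2, 3, 2):
u·v = 4·(-2) + (-1)·(-2) + 5·3 + (-3)·2 = (-8) + 2 + 15 + (-6) = 3.
|u| = √(4² + (-1)² + 5² + (-3)²) = √51, |v| = √((-2)² + (-2)² + 3² + 2²) = √21, so |u||v| = √(51·21) = √1071.
cos θ = (u·v)/(|u||v|) = 3/√1071 ≈ 0.0917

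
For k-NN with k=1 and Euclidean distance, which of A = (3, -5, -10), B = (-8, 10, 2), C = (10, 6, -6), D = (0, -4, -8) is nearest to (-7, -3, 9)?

Distances: d(A) ≈ 21.5639, d(B) ≈ 14.7986, d(C) ≈ 24.3926, d(D) ≈ 18.412. Nearest: B = (-8, 10, 2) with distance 14.7986.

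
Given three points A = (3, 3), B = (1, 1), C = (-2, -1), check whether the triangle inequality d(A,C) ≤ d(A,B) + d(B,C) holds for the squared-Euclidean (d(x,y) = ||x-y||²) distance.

d(A,B) = 2² + 2² = 8, d(B,C) = 3² + 2² = 13, d(A,C) = 5² + 4² = 41.
d(A,C) = 41 > 8 + 13 = 21. Triangle inequality is VIOLATED. (Squared-Euclidean is not a metric — this is a counterexample.)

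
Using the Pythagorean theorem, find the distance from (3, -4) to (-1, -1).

√(Σ(x_i - y_i)²) = √((3 - (-1))² + (-4 - (-1))²)
= √(4² + (-3)²) = √(16 + 9) = √25 = 5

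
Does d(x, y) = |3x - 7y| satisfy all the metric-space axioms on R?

No. d fails symmetry: d(1, 5) = |3·1 - 7·5| = |-32| = 32, but d(5, 1) = |3·5 - 7·1| = |8| = 8. Since 32 ≠ 8, d(x,y) ≠ d(y,x) in general.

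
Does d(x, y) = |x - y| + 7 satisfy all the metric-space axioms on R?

No. d fails identity of indiscernibles (specifically d(x,x) = 0): d(3, 3) = |3 - 3| + 7 = 0 + 7 = 7 ≠ 0.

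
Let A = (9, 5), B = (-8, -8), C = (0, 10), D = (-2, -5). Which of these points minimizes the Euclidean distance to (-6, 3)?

Distances: d(A) ≈ 15.1327, d(B) ≈ 11.1803, d(C) ≈ 9.2195, d(D) ≈ 8.9443. Nearest: D = (-2, -5) with distance 8.9443.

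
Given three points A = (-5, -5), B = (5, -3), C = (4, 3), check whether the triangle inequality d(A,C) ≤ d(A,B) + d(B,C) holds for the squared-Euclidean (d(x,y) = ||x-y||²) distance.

d(A,B) = 10² + 2² = 104, d(B,C) = 1² + 6² = 37, d(A,C) = 9² + 8² = 145.
d(A,C) = 145 > 104 + 37 = 141. Triangle inequality is VIOLATED. (Squared-Euclidean is not a metric — this is a counterexample.)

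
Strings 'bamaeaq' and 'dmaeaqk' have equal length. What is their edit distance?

Let D[i][j] be the edit distance between the first i characters of 'bamaeaq' and the first j characters of 'dmaeaqk', with D[i][0] = i, D[0][j] = j, and D[i][j] = D[i-1][j-1] if the characters match, else 1 + min(D[i-1][j], D[i][j-1], D[i-1][j-1]). Filling the table (rows: prefixes of 'bamaeaq', columns: prefixes of 'dmaeaqk'):
     ε  d  m  a  e  a  q  k
  ε  0  1  2  3  4  5  6  7
  b  1  1  2  3  4  5  6  7
  a  2  2  2  2  3  4  5  6
  m  3  3  2  3  3  4  5  6
  a  4  4  3  2  3  3  4  5
  e  5  5  4  3  2  3  4  5
  a  6  6  5  4  3  2  3  4
  q  7  7  6  5  4  3  2  3
The bottom-right entry gives D[7][7] = 3, so no sequence of fewer than 3 edits works. Backtracking through the table gives one optimal edit sequence (3 edits):
  bamaeaq → amaeaq (del b @1)
  amaeaq → dmaeaq (sub a→d @1)
  dmaeaq → dmaeaqk (ins k @7)
Edit distance = 3.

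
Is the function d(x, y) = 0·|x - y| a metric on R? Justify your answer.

No. With c = 0, d(x,y) = 0 for all x, y. This fails identity of indiscernibles: d(5, 14) = 0 but 5 ≠ 14.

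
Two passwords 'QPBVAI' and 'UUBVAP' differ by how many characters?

Differing positions: 1, 2, 6. Hamming distance = 3.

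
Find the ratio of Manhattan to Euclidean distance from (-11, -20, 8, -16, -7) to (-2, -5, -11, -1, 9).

L1 = |-11 - (-2)| + |-20 - (-5)| + |8 - (-11)| + |-16 - (-1)| + |-7 - 9| = 9 + 15 + 19 + 15 + 16 = 74
L2 = √(9² + 15² + 19² + 15² + 16²) = √1148 ≈ 33.8821
L1 ≥ L2 always (equality iff movement is along one axis); L1 > L2 here.
Ratio L1/L2 = 74/√1148 ≈ 2.184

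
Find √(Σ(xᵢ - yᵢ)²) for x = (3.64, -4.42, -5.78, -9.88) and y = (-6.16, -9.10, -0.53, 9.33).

√(Σ(x_i - y_i)²) = √((3.64 - (-6.16))² + (-4.42 - (-9.1))² + (-5.78 - (-0.53))² + (-9.88 - 9.33)²)
= √(9.8² + 4.68² + (-5.25)² + (-19.21)²) = √(96.04 + 21.9024 + 27.5625 + 369.0241) = √514.529 ≈ 22.6832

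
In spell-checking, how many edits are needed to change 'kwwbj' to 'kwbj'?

Let D[i][j] be the edit distance between the first i characters of 'kwwbj' and the first j characters of 'kwbj', with D[i][0] = i, D[0][j] = j, and D[i][j] = D[i-1][j-1] if the characters match, else 1 + min(D[i-1][j], D[i][j-1], D[i-1][j-1]). Filling the table (rows: prefixes of 'kwwbj', columns: prefixes of 'kwbj'):
     ε  k  w  b  j
  ε  0  1  2  3  4
  k  1  0  1  2  3
  w  2  1  0  1  2
  w  3  2  1  1  2
  b  4  3  2  1  2
  j  5  4  3  2  1
The bottom-right entry gives D[5][4] = 1, so no sequence of fewer than 1 edit works. Backtracking through the table gives one optimal edit sequence (1 edit):
  kwwbj → kwbj (del w @2)
Edit distance = 1.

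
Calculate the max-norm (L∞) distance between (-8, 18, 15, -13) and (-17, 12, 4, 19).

max(|x_i - y_i|) = max(|-8 - (-17)|, |18 - 12|, |15 - 4|, |-13 - 19|) = max(9, 6, 11, 32) = 32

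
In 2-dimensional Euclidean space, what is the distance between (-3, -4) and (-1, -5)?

√(Σ(x_i - y_i)²) = √((-3 - (-1))² + (-4 - (-5))²)
= √((-2)² + 1²) = √(4 + 1) = √5 ≈ 2.2361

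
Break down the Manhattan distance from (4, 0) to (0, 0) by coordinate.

Σ|x_i - y_i| = |4 - 0| + |0 - 0| = 4 + 0 = 4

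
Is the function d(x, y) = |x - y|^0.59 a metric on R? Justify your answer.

Yes. With 0 < p = 0.59 ≤ 1, d(x,y) = |x-y|^0.59 is a metric on R. Non-negativity and symmetry are immediate; |x-y|^0.59 = 0 ⟺ |x-y| = 0 ⟺ x = y. For the triangle inequality, the function t ↦ t^0.59 is subadditive on [0,∞) when p ≤ 1, so |x-z|^0.59 ≤ (|x-y| + |y-z|)^0.59 ≤ |x-y|^0.59 + |y-z|^0.59.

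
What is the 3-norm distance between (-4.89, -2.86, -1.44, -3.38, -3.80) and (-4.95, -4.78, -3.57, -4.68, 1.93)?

(Σ|x_i - y_i|^3)^(1/3) = (|-4.89 - (-4.95)|^3 + |-2.86 - (-4.78)|^3 + |-1.44 - (-3.57)|^3 + |-3.38 - (-4.68)|^3 + |-3.8 - 1.93|^3)^(1/3)
= (0.06^3 + 1.92^3 + 2.13^3 + 1.3^3 + 5.73^3)^(1/3) ≈ (0.0002 + 7.0779 + 9.6636 + 2.197 + 188.1325)^(1/3) = (207.0712)^(1/3) ≈ 5.9162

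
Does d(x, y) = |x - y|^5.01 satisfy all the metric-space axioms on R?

No. d(x,y) = |x-y|^5.01 fails the triangle inequality since p = 5.01 > 1. Counterexample: x = 5, y = 10, z = 17. d(x,z) = |5 - 17|^5.01 = 12^5.01 ≈ 255092.7071, but d(x,y) + d(y,z) = 5^5.01 + 7^5.01 ≈ 3175.7018 + 17137.2519 = 20312.9537. Since 255092.7071 > 20312.9537, the triangle inequality is violated.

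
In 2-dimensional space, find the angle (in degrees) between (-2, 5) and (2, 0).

With u = (-2, 5), v = (2, 0):
u·v = (-2)·2 + 5·0 = (-4) + 0 = -4.
|u| = √((-2)² + 5²) = √29, |v| = √(2² + 0²) = √4, so |u||v| = √(29·4) = √116.
cos θ = (u·v)/(|u||v|) = -4/√116 ≈ -0.371391
θ = arccos(-0.371391) ≈ 111.8°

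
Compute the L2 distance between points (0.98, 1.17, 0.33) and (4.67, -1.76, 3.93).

(Σ|x_i - y_i|^2)^(1/2) = (|0.98 - 4.67|^2 + |1.17 - (-1.76)|^2 + |0.33 - 3.93|^2)^(1/2)
= (3.69^2 + 2.93^2 + 3.6^2)^(1/2) = (13.6161 + 8.5849 + 12.96)^(1/2) = (35.161)^(1/2) ≈ 5.9297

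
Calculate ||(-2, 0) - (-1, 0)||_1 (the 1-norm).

Σ|x_i - y_i| = |-2 - (-1)| + |0 - 0| = 1 + 0 = 1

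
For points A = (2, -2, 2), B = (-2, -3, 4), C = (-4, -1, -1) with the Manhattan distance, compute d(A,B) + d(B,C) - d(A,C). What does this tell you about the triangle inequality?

d(A,B) = 4 + 1 + 2 = 7, d(B,C) = 2 + 2 + 5 = 9, d(A,C) = 6 + 1 + 3 = 10.
d(A,B) + d(B,C) - d(A,C) = 7 + 9 - 10 = 16 - 10 = 6. This is ≥ 0, so the triangle inequality holds for these points.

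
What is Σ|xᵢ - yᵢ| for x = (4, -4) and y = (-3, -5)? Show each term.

Σ|x_i - y_i| = |4 - (-3)| + |-4 - (-5)| = 7 + 1 = 8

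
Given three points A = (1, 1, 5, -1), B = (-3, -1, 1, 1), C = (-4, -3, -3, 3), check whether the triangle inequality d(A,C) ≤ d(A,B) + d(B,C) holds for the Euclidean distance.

d(A,B) = √(4² + 2² + 4² + 2²) = √40 ≈ 6.3246, d(B,C) = √(1² + 2² + 4² + 2²) = √25 = 5, d(A,C) = √(5² + 4² + 8² + 4²) = √121 = 11.
d(A,C) = 11 ≤ 6.3246 + 5 = 11.3246. Triangle inequality is satisfied.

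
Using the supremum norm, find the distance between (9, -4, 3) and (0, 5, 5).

max(|x_i - y_i|) = max(|9 - 0|, |-4 - 5|, |3 - 5|) = max(9, 9, 2) = 9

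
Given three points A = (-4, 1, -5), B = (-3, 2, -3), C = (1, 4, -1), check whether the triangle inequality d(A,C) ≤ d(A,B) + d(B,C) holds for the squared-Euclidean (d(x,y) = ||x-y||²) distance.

d(A,B) = 1² + 1² + 2² = 6, d(B,C) = 4² + 2² + 2² = 24, d(A,C) = 5² + 3² + 4² = 50.
d(A,C) = 50 > 6 + 24 = 30. Triangle inequality is VIOLATED. (Squared-Euclidean is not a metric — this is a counterexample.)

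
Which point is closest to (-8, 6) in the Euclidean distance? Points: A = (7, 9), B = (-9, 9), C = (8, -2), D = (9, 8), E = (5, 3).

Distances: d(A) ≈ 15.2971, d(B) ≈ 3.1623, d(C) ≈ 17.8885, d(D) ≈ 17.1172, d(E) ≈ 13.3417. Nearest: B = (-9, 9) with distance 3.1623.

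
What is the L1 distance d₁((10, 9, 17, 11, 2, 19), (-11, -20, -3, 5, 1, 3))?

Σ|x_i - y_i| = |10 - (-11)| + |9 - (-20)| + |17 - (-3)| + |11 - 5| + |2 - 1| + |19 - 3| = 21 + 29 + 20 + 6 + 1 + 16 = 93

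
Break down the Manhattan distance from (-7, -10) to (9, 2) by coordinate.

Σ|x_i - y_i| = |-7 - 9| + |-10 - 2| = 16 + 12 = 28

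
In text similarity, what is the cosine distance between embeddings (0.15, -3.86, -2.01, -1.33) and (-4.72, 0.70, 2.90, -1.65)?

With u = (0.15, -3.86, -2.01, -1.33), v = (-4.72, 0.70, 2.90, -1.65):
u·v = 0.15·(-4.72) + (-3.86)·0.7 + (-2.01)·2.9 + (-1.33)·(-1.65) = (-0.708) + (-2.702) + (-5.829) + 2.1945 = -7.0445.
|u| = √(0.15² + (-3.86)² + (-2.01)² + (-1.33)²) = √(0.0225 + 14.8996 + 4.0401 + 1.7689) = √20.7311, |v| = √((-4.72)² + 0.7² + 2.9² + (-1.65)²) = √(22.2784 + 0.49 + 8.41 + 2.7225) = √33.9009.
cos θ = (u·v)/(|u||v|) = -7.0445/(√20.7311·√33.9009) ≈ -0.2657
Cosine distance = 1 - cos θ ≈ 1 - (-0.2657) = 1.2657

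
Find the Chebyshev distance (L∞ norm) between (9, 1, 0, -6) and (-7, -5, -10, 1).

max(|x_i - y_i|) = max(|9 - (-7)|, |1 - (-5)|, |0 - (-10)|, |-6 - 1|) = max(16, 6, 10, 7) = 16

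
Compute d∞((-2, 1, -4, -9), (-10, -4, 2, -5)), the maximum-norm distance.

max(|x_i - y_i|) = max(|-2 - (-10)|, |1 - (-4)|, |-4 - 2|, |-9 - (-5)|) = max(8, 5, 6, 4) = 8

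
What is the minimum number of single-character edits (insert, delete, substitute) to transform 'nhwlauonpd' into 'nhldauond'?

Let D[i][j] be the edit distance between the first i characters of 'nhwlauonpd' and the first j characters of 'nhldauond', with D[i][0] = i, D[0][j] = j, and D[i][j] = D[i-1][j-1] if the characters match, else 1 + min(D[i-1][j], D[i][j-1], D[i-1][j-1]). Filling the table (rows: prefixes of 'nhwlauonpd', columns: prefixes of 'nhldauond'):
     ε  n  h  l  d  a  u  o  n  d
  ε  0  1  2  3  4  5  6  7  8  9
  n  1  0  1  2  3  4  5  6  7  8
  h  2  1  0  1  2  3  4  5  6  7
  w  3  2  1  1  2  3  4  5  6  7
  l  4  3  2  1  2  3  4  5  6  7
  a  5  4  3  2  2  2  3  4  5  6
  u  6  5  4  3  3  3  2  3  4  5
  o  7  6  5  4  4  4  3  2  3  4
  n  8  7  6  5  5  5  4  3  2  3
  p  9  8  7  6  6  6  5  4  3  3
  d 10  9  8  7  6  7  6  5  4  3
The bottom-right entry gives D[10][9] = 3, so no sequence of fewer than 3 edits works. Backtracking through the table gives one optimal edit sequence (3 edits):
  nhwlauonpd → nhllauonpd (sub w→l @3)
  nhllauonpd → nhldauonpd (sub l→d @4)
  nhldauonpd → nhldauond (del p @9)
Edit distance = 3.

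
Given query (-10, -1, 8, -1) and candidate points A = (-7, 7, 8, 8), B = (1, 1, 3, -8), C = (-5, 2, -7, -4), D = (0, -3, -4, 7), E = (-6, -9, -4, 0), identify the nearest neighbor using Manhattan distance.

Distances: d(A) = 20, d(B) = 25, d(C) = 26, d(D) = 32, d(E) = 25. Nearest: A = (-7, 7, 8, 8) with distance 20.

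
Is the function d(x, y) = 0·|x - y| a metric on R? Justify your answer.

No. With c = 0, d(x,y) = 0 for all x, y. This fails identity of indiscernibles: d(7, 8) = 0 but 7 ≠ 8.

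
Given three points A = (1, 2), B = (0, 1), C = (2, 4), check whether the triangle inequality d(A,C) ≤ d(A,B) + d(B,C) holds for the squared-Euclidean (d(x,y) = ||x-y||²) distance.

d(A,B) = 1² + 1² = 2, d(B,C) = 2² + 3² = 13, d(A,C) = 1² + 2² = 5.
d(A,C) = 5 ≤ 2 + 13 = 15. Triangle inequality is satisfied.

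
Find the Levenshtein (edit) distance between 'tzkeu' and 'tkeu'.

Let D[i][j] be the edit distance between the first i characters of 'tzkeu' and the first j characters of 'tkeu', with D[i][0] = i, D[0][j] = j, and D[i][j] = D[i-1][j-1] if the characters match, else 1 + min(D[i-1][j], D[i][j-1], D[i-1][j-1]). Filling the table (rows: prefixes of 'tzkeu', columns: prefixes of 'tkeu'):
     ε  t  k  e  u
  ε  0  1  2  3  4
  t  1  0  1  2  3
  z  2  1  1  2  3
  k  3  2  1  2  3
  e  4  3  2  1  2
  u  5  4  3  2  1
The bottom-right entry gives D[5][4] = 1, so no sequence of fewer than 1 edit works. Backtracking through the table gives one optimal edit sequence (1 edit):
  tzkeu → tkeu (del z @2)
Edit distance = 1.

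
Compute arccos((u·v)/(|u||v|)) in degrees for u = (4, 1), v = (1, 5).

With u = (4, 1), v = (1, 5):
u·v = 4·1 + 1·5 = 4 + 5 = 9.
|u| = √(4² + 1²) = √17, |v| = √(1² + 5²) = √26, so |u||v| = √(17·26) = √442.
cos θ = (u·v)/(|u||v|) = 9/√442 ≈ 0.428086
θ = arccos(0.428086) ≈ 64.65°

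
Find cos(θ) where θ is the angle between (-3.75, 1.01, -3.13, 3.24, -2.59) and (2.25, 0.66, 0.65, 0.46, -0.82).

With u = (-3.75, 1.01, -3.13, 3.24, -2.59), v = (2.25, 0.66, 0.65, 0.46, -0.82):
u·v = (-3.75)·2.25 + 1.01·0.66 + (-3.13)·0.65 + 3.24·0.46 + (-2.59)·(-0.82) = (-8.4375) + 0.6666 + (-2.0345) + 1.4904 + 2.1238 = -6.1912.
|u| = √((-3.75)² + 1.01² + (-3.13)² + 3.24² + (-2.59)²) = √(14.0625 + 1.0201 + 9.7969 + 10.4976 + 6.7081) = √42.0852, |v| = √(2.25² + 0.66² + 0.65² + 0.46² + (-0.82)²) = √(5.0625 + 0.4356 + 0.4225 + 0.2116 + 0.6724) = √6.8046.
cos θ = (u·v)/(|u||v|) = -6.1912/(√42.0852·√6.8046) ≈ -0.3659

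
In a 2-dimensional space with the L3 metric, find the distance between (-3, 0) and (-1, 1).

(Σ|x_i - y_i|^3)^(1/3) = (|-3 - (-1)|^3 + |0 - 1|^3)^(1/3)
= (2^3 + 1^3)^(1/3) = (8 + 1)^(1/3) = (9)^(1/3) ≈ 2.0801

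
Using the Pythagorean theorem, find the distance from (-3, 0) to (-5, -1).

√(Σ(x_i - y_i)²) = √((-3 - (-5))² + (0 - (-1))²)
= √(2² + 1²) = √(4 + 1) = √5 ≈ 2.2361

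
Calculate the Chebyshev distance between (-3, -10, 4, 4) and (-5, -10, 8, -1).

max(|x_i - y_i|) = max(|-3 - (-5)|, |-10 - (-10)|, |4 - 8|, |4 - (-1)|) = max(2, 0, 4, 5) = 5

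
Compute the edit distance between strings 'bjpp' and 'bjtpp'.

Let D[i][j] be the edit distance between the first i characters of 'bjpp' and the first j characters of 'bjtpp', with D[i][0] = i, D[0][j] = j, and D[i][j] = D[i-1][j-1] if the characters match, else 1 + min(D[i-1][j], D[i][j-1], D[i-1][j-1]). Filling the table (rows: prefixes of 'bjpp', columns: prefixes of 'bjtpp'):
     ε  b  j  t  p  p
  ε  0  1  2  3  4  5
  b  1  0  1  2  3  4
  j  2  1  0  1  2  3
  p  3  2  1  1  1  2
  p  4  3  2  2  1  1
The bottom-right entry gives D[4][5] = 1, so no sequence of fewer than 1 edit works. Backtracking through the table gives one optimal edit sequence (1 edit):
  bjpp → bjtpp (ins t @3)
Edit distance = 1.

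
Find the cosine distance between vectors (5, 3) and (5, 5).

With u = (5, 3), v = (5, 5):
u·v = 5·5 + 3·5 = 25 + 15 = 40.
|u| = √(5² + 3²) = √34, |v| = √(5² + 5²) = √50, so |u||v| = √(34·50) = √1700.
cos θ = (u·v)/(|u||v|) = 40/√1700 ≈ 0.9701
Cosine distance = 1 - cos θ ≈ 1 - 0.9701 = 0.0299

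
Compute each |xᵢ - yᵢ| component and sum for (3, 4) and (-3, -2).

Σ|x_i - y_i| = |3 - (-3)| + |4 - (-2)| = 6 + 6 = 12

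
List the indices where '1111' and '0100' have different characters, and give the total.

Differing positions: 1, 3, 4. Hamming distance = 3.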